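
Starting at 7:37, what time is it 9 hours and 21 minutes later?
Starting time: 7:37
Adding 21 minutes to 37 minutes: 37 + 21 = 58 minutes
Adding 9 hours: 7 + 9 = 16 - 12 = 4
Final time: 4:58

Final answer: 4:58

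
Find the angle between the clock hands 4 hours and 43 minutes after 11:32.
First find the time 4 hours and 43 minutes after 11:32.
Total minutes: 11 x 60 + 32 + 4 x 60 + 43 = 975.
975 mod 720 = 255 minutes = 4:15.
Now compute the angle at 4:15:
Hour hand: 4 x 30 + 15 x 0.5 = 127.5 degrees
Minute hand: 15 x 6 = 90 degrees
Difference: |127.5 - 90| = 37.5 degrees
The angle is 37.5 degrees

Final answer: 37.5 degrees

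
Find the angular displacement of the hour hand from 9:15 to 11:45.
The hour hand moves 0.5 degrees per minute.
Time elapsed: 11:45 - 9:15 = 150 minutes
Angular displacement: 150 x 0.5 = 75 degrees

Final answer: 75 degrees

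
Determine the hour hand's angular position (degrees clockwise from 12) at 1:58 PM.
The hour hand moves 30 degrees per hour and 0.5 degrees per minute.
At 1:58: (1) x 30 + 58 x 0.5 = 30 + 29 = 59 degrees

Final answer: 59 degrees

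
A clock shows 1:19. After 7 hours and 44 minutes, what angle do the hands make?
First find the time 7 hours and 44 minutes after 1:19.
Total minutes: 1 x 60 + 19 + 7 x 60 + 44 = 543.
543 mod 720 = 543 minutes = 9:03.
Now compute the angle at 9:03:
Hour hand: 9 x 30 + 3 x 0.5 = 271.5 degrees
Minute hand: 3 x 6 = 18 degrees
Difference: |271.5 - 18| = 253.5 degrees
Smaller angle: 360 - 253.5 = 106.5 degrees

Final answer: 106.5 degrees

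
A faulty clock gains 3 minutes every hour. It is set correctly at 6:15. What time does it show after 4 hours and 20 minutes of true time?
For every 60 true minutes, the faulty clock advances 60 + 3 = 63 minutes.
True elapsed: 4 hours and 20 minutes = 260 minutes.
Faulty clock advances: 260 x 63/60 = 273 minutes (drift: 13 minutes ahead).
Shown time: 6:15 + 273 minutes = 10:48.

Final answer: 10:48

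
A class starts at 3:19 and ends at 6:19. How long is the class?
From 3:19 to 6:19:
(6 x 60 + 19) - (3 x 60 + 19) = 379 - 199 = 180 minutes
= 3 hours

Final answer: 3 hours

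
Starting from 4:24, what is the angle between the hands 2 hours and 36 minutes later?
First find the time 2 hours and 36 minutes after 4:24.
Total minutes: 4 x 60 + 24 + 2 x 60 + 36 = 420.
420 mod 720 = 420 minutes = 7:00.
Now compute the angle at 7:00:
Hour hand: 7 x 30 + 0 x 0.5 = 210 degrees
Minute hand: 0 x 6 = 0 degrees
Difference: |210 - 0| = 210 degrees
Smaller angle: 360 - 210 = 150 degrees

Final answer: 150 degrees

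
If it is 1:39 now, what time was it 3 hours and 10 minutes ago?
Starting time: 1:39 = 99 total minutes past 12:00
Subtracting: 3 hours and 10 minutes = 190 minutes
99 - 190 = -91 (negative, add 12 hours = 720) = 629 minutes
= 10 hours and 29 minutes past 12:00 = 10:29

Final answer: 10:29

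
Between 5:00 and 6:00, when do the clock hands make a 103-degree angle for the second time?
At t minutes past 5:00, the hour hand is at 30 x 5 + 0.5t degrees and the minute hand is at 6t degrees.
The smaller angle between them is 103 degrees when |30H - 5.5t| = 103 or |30H - 5.5t| = 257.
With H = 5, solve 30 x 5 - 5.5t = +/- target for each target:
  t = (30 x 5 - 103) / 5.5 = 8.55
  t = (30 x 5 + 103) / 5.5 = 46
  t = (30 x 5 - 257) / 5.5 = -19.45 (outside (0, 60))
  t = (30 x 5 + 257) / 5.5 = 74 (outside (0, 60))
Valid solutions in (0, 60): {8.55, 46} minutes.
The second occurrence is t = 46 minutes.
The hands form a 103-degree angle at 46 minutes past 5:00.

Final answer: 46 minutes past 5:00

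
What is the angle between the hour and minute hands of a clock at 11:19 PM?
Hour hand position: 11 x 30 + 19 x 0.5 = 339.5 degrees
Minute hand position: 19 x 6 = 114 degrees
Difference: |339.5 - 114| = 225.5 degrees
Since 225.5 > 180, the smaller angle is 360 - 225.5 = 134.5 degrees

Final answer: 134.5 degrees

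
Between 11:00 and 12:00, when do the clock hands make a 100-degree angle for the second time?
At t minutes past 11:00, the hour hand is at 30 x 11 + 0.5t degrees and the minute hand is at 6t degrees.
The smaller angle between them is 100 degrees when |30H - 5.5t| = 100 or |30H - 5.5t| = 260.
With H = 11, solve 30 x 11 - 5.5t = +/- target for each target:
  t = (30 x 11 - 100) / 5.5 = 41.82
  t = (30 x 11 + 100) / 5.5 = 78.18 (outside (0, 60))
  t = (30 x 11 - 260) / 5.5 = 12.73
  t = (30 x 11 + 260) / 5.5 = 107.27 (outside (0, 60))
Valid solutions in (0, 60): {12.73, 41.82} minutes.
The second occurrence is t = 41.82 minutes.
The hands form a 100-degree angle at 41.82 minutes past 11:00.

Final answer: 41.82 minutes past 11:00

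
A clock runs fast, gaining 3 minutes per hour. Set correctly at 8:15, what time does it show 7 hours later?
For every 60 true minutes, the faulty clock advances 60 + 3 = 63 minutes.
True elapsed: 7 hours = 420 minutes.
Faulty clock advances: 420 x 63/60 = 441 minutes (drift: 21 minutes ahead).
Shown time: 8:15 + 441 minutes = 3:36.

Final answer: 3:36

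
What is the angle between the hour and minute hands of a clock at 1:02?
Hour hand position: 1 x 30 + 2 x 0.5 = 31 degrees
Minute hand position: 2 x 6 = 12 degrees
Difference: |31 - 12| = 19 degrees
The angle between the hands is 19 degrees

Final answer: 19 degrees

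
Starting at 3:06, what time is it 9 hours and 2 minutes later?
Starting time: 3:06
Adding 2 minutes to 6 minutes: 6 + 2 = 8 minutes
Adding 9 hours: 3 + 9 = 12
Final time: 12:08

Final answer: 12:08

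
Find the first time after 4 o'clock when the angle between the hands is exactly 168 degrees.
At t minutes past 4:00, the hour hand is at 30 x 4 + 0.5t degrees and the minute hand is at 6t degrees.
The smaller angle between them is 168 degrees when |30H - 5.5t| = 168 or |30H - 5.5t| = 192.
With H = 4, solve 30 x 4 - 5.5t = +/- target for each target:
  t = (30 x 4 - 168) / 5.5 = -8.73 (outside (0, 60))
  t = (30 x 4 + 168) / 5.5 = 52.36
  t = (30 x 4 - 192) / 5.5 = -13.09 (outside (0, 60))
  t = (30 x 4 + 192) / 5.5 = 56.73
Valid solutions in (0, 60): {52.36, 56.73} minutes.
The first occurrence is t = 52.36 minutes.
The hands form a 168-degree angle at 52.36 minutes past 4:00.

Final answer: 52.36 minutes past 4:00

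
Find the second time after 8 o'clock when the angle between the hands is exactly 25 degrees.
At t minutes past 8:00, the hour hand is at 30 x 8 + 0.5t degrees and the minute hand is at 6t degrees.
The smaller angle between them is 25 degrees when |30H - 5.5t| = 25 or |30H - 5.5t| = 335.
With H = 8, solve 30 x 8 - 5.5t = +/- target for each target:
  t = (30 x 8 - 25) / 5.5 = 39.09
  t = (30 x 8 + 25) / 5.5 = 48.18
  t = (30 x 8 - 335) / 5.5 = -17.27 (outside (0, 60))
  t = (30 x 8 + 335) / 5.5 = 104.55 (outside (0, 60))
Valid solutions in (0, 60): {39.09, 48.18} minutes.
The second occurrence is t = 48.18 minutes.
The hands form a 25-degree angle at 48.18 minutes past 8:00.

Final answer: 48.18 minutes past 8:00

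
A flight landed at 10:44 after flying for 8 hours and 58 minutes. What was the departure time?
Starting time: 10:44 = 644 total minutes past 12:00
Subtracting: 8 hours and 58 minutes = 538 minutes
644 - 538 = 106 minutes
= 1 hour and 46 minutes past 12:00 = 1:46

Final answer: 1:46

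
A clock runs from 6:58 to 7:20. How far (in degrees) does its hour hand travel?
The hour hand moves 0.5 degrees per minute.
Time elapsed: 7:20 - 6:58 = 22 minutes
Angular displacement: 22 x 0.5 = 11 degrees

Final answer: 11 degrees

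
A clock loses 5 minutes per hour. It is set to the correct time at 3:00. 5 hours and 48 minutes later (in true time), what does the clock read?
For every 60 true minutes, the faulty clock advances 60 - 5 = 55 minutes.
True elapsed: 5 hours and 48 minutes = 348 minutes.
Faulty clock advances: 348 x 55/60 = 319 minutes (drift: 29 minutes behind).
Shown time: 3:00 + 319 minutes = 8:19.

Final answer: 8:19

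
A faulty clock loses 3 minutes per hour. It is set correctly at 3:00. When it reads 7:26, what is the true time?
For every 60 true minutes, the faulty clock advances 57 minutes, so 1 faulty-clock minute corresponds to 60/57 true minutes.
From 3:00 to 7:26 on the faulty dial is 266 minutes.
True elapsed: 266 x 60/57 = 280 minutes = 4 hours and 40 minutes.
True time: 3:00 + 4 hours and 40 minutes = 7:40.

Final answer: 7:40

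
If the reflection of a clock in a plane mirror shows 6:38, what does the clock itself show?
Reflection across the vertical (12-6) axis maps a hand at angle A degrees to (360 - A) degrees, which sends a reading of T minutes past 12:00 to (720 - T) minutes past 12:00.
Mirror reads 6:38 = 398 minutes past 12:00.
Actual time: (720 - 398) mod 720 = 322 minutes = 5:22.

Final answer: 5:22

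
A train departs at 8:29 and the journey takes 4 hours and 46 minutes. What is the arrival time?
Starting time: 8:29
Adding 46 minutes to 29 minutes: 29 + 46 = 75 minutes = 1 hour and 15 minutes
Adding 4 hours: 8 + 4 + 1 (carry) = 13 - 12 = 1
Final time: 1:15

Final answer: 1:15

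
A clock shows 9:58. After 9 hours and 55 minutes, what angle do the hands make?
First find the time 9 hours and 55 minutes after 9:58.
Total minutes: 9 x 60 + 58 + 9 x 60 + 55 = 1193.
1193 mod 720 = 473 minutes = 7:53.
Now compute the angle at 7:53:
Hour hand: 7 x 30 + 53 x 0.5 = 236.5 degrees
Minute hand: 53 x 6 = 318 degrees
Difference: |236.5 - 318| = 81.5 degrees
The angle is 81.5 degrees

Final answer: 81.5 degrees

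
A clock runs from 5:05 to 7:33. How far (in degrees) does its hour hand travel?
The hour hand moves 0.5 degrees per minute.
Time elapsed: 7:33 - 5:05 = 148 minutes
Angular displacement: 148 x 0.5 = 74 degrees

Final answer: 74 degrees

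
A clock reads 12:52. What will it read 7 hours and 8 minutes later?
Starting time: 12:52
Adding 8 minutes to 52 minutes: 52 + 8 = 60 minutes = 1 hour
Adding 7 hours: 12 + 7 + 1 (carry) = 20 - 12 = 8
Final time: 8:00

Final answer: 8:00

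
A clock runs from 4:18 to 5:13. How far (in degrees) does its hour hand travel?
The hour hand moves 0.5 degrees per minute.
Time elapsed: 5:13 - 4:18 = 55 minutes
Angular displacement: 55 x 0.5 = 27.5 degrees

Final answer: 27.5 degrees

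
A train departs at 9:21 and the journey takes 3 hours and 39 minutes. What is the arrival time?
Starting time: 9:21
Adding 39 minutes to 21 minutes: 21 + 39 = 60 minutes = 1 hour
Adding 3 hours: 9 + 3 + 1 (carry) = 13 - 12 = 1
Final time: 1:00

Final answer: 1:00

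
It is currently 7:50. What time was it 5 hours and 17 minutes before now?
Starting time: 7:50 = 470 total minutes past 12:00
Subtracting: 5 hours and 17 minutes = 317 minutes
470 - 317 = 153 minutes
= 2 hours and 33 minutes past 12:00 = 2:33

Final answer: 2:33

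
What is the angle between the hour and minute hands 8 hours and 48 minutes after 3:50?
First find the time 8 hours and 48 minutes after 3:50.
Total minutes: 3 x 60 + 50 + 8 x 60 + 48 = 758.
758 mod 720 = 38 minutes = 12:38.
Now compute the angle at 12:38:
Hour hand: 0 x 30 + 38 x 0.5 = 19 degrees
Minute hand: 38 x 6 = 228 degrees
Difference: |19 - 228| = 209 degrees
Smaller angle: 360 - 209 = 151 degrees

Final answer: 151 degrees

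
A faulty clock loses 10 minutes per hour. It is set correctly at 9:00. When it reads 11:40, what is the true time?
For every 60 true minutes, the faulty clock advances 50 minutes, so 1 faulty-clock minute corresponds to 60/50 true minutes.
From 9:00 to 11:40 on the faulty dial is 160 minutes.
True elapsed: 160 x 60/50 = 192 minutes = 3 hours and 12 minutes.
True time: 9:00 + 3 hours and 12 minutes = 12:12.

Final answer: 12:12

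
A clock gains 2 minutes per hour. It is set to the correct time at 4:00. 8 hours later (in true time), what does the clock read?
For every 60 true minutes, the faulty clock advances 60 + 2 = 62 minutes.
True elapsed: 8 hours = 480 minutes.
Faulty clock advances: 480 x 62/60 = 496 minutes (drift: 16 minutes ahead).
Shown time: 4:00 + 496 minutes = 12:16.

Final answer: 12:16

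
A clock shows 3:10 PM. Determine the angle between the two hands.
Hour hand position: 3 x 30 + 10 x 0.5 = 95 degrees
Minute hand position: 10 x 6 = 60 degrees
Difference: |95 - 60| = 35 degrees
The angle between the hands is 35 degrees

Final answer: 35 degrees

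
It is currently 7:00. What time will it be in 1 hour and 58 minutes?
Starting time: 7:00
Adding 58 minutes to 0 minutes: 0 + 58 = 58 minutes
Adding 1 hour: 7 + 1 = 8
Final time: 8:58

Final answer: 8:58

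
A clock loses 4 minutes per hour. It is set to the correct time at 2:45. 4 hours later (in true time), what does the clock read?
For every 60 true minutes, the faulty clock advances 60 - 4 = 56 minutes.
True elapsed: 4 hours = 240 minutes.
Faulty clock advances: 240 x 56/60 = 224 minutes (drift: 16 minutes behind).
Shown time: 2:45 + 224 minutes = 6:29.

Final answer: 6:29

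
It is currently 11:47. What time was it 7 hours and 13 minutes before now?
Starting time: 11:47 = 707 total minutes past 12:00
Subtracting: 7 hours and 13 minutes = 433 minutes
707 - 433 = 274 minutes
= 4 hours and 34 minutes past 12:00 = 4:34

Final answer: 4:34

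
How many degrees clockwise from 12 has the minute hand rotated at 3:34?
The minute hand moves 6 degrees per minute.
At 3:34: 34 x 6 = 204 degrees

Final answer: 204 degrees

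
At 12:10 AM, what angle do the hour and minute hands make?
Hour hand position: 0 x 30 + 10 x 0.5 = 5 degrees
Minute hand position: 10 x 6 = 60 degrees
Difference: |5 - 60| = 55 degrees
The angle between the hands is 55 degrees

Final answer: 55 degrees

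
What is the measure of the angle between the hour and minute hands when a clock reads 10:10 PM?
Hour hand position: 10 x 30 + 10 x 0.5 = 305 degrees
Minute hand position: 10 x 6 = 60 degrees
Difference: |305 - 60| = 245 degrees
Since 245 > 180, the smaller angle is 360 - 245 = 115 degrees

Final answer: 115 degrees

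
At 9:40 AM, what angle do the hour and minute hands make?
Hour hand position: 9 x 30 + 40 x 0.5 = 290 degrees
Minute hand position: 40 x 6 = 240 degrees
Difference: |290 - 240| = 50 degrees
The angle between the hands is 50 degrees

Final answer: 50 degrees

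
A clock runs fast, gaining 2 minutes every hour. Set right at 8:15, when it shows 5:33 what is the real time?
For every 60 true minutes, the faulty clock advances 62 minutes, so 1 faulty-clock minute corresponds to 60/62 true minutes.
From 8:15 to 5:33 on the faulty dial is 558 minutes.
True elapsed: 558 x 60/62 = 540 minutes = 9 hours.
True time: 8:15 + 9 hours = 5:15.

Final answer: 5:15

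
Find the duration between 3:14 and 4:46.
From 3:14 to 4:46:
(4 x 60 + 46) - (3 x 60 + 14) = 286 - 194 = 92 minutes
= 1 hour and 32 minutes

Final answer: 1 hour and 32 minutes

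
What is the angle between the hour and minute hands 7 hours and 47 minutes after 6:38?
First find the time 7 hours and 47 minutes after 6:38.
Total minutes: 6 x 60 + 38 + 7 x 60 + 47 = 865.
865 mod 720 = 145 minutes = 2:25.
Now compute the angle at 2:25:
Hour hand: 2 x 30 + 25 x 0.5 = 72.5 degrees
Minute hand: 25 x 6 = 150 degrees
Difference: |72.5 - 150| = 77.5 degrees
The angle is 77.5 degrees

Final answer: 77.5 degrees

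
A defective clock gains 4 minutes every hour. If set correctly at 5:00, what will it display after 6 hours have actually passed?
For every 60 true minutes, the faulty clock advances 60 + 4 = 64 minutes.
True elapsed: 6 hours = 360 minutes.
Faulty clock advances: 360 x 64/60 = 384 minutes (drift: 24 minutes ahead).
Shown time: 5:00 + 384 minutes = 11:24.

Final answer: 11:24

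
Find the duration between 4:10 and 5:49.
From 4:10 to 5:49:
(5 x 60 + 49) - (4 x 60 + 10) = 349 - 250 = 99 minutes
= 1 hour and 39 minutes

Final answer: 1 hour and 39 minutes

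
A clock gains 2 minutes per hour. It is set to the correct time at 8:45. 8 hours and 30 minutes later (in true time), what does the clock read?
For every 60 true minutes, the faulty clock advances 60 + 2 = 62 minutes.
True elapsed: 8 hours and 30 minutes = 510 minutes.
Faulty clock advances: 510 x 62/60 = 527 minutes (drift: 17 minutes ahead).
Shown time: 8:45 + 527 minutes = 5:32.

Final answer: 5:32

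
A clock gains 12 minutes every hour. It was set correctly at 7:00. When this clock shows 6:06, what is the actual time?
For every 60 true minutes, the faulty clock advances 72 minutes, so 1 faulty-clock minute corresponds to 60/72 true minutes.
From 7:00 to 6:06 on the faulty dial is 666 minutes.
True elapsed: 666 x 60/72 = 555 minutes = 9 hours and 15 minutes.
True time: 7:00 + 9 hours and 15 minutes = 4:15.

Final answer: 4:15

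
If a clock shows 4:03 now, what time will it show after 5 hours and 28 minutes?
Starting time: 4:03
Adding 28 minutes to 3 minutes: 3 + 28 = 31 minutes
Adding 5 hours: 4 + 5 = 9
Final time: 9:31

Final answer: 9:31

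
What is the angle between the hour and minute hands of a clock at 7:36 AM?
Hour hand position: 7 x 30 + 36 x 0.5 = 228 degrees
Minute hand position: 36 x 6 = 216 degrees
Difference: |228 - 216| = 12 degrees
The angle between the hands is 12 degrees

Final answer: 12 degrees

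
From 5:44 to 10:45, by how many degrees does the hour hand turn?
The hour hand moves 0.5 degrees per minute.
Time elapsed: 10:45 - 5:44 = 301 minutes
Angular displacement: 301 x 0.5 = 150.5 degrees

Final answer: 150.5 degrees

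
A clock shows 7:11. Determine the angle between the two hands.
Hour hand position: 7 x 30 + 11 x 0.5 = 215.5 degrees
Minute hand position: 11 x 6 = 66 degrees
Difference: |215.5 - 66| = 149.5 degrees
The angle between the hands is 149.5 degrees

Final answer: 149.5 degrees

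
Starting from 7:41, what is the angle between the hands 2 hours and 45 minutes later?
First find the time 2 hours and 45 minutes after 7:41.
Total minutes: 7 x 60 + 41 + 2 x 60 + 45 = 626.
626 mod 720 = 626 minutes = 10:26.
Now compute the angle at 10:26:
Hour hand: 10 x 30 + 26 x 0.5 = 313 degrees
Minute hand: 26 x 6 = 156 degrees
Difference: |313 - 156| = 157 degrees
The angle is 157 degrees

Final answer: 157 degrees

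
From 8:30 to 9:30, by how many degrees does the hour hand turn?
The hour hand moves 0.5 degrees per minute.
Time elapsed: 9:30 - 8:30 = 60 minutes
Angular displacement: 60 x 0.5 = 30 degrees

Final answer: 30 degrees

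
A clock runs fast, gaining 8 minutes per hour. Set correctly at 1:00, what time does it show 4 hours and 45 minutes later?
For every 60 true minutes, the faulty clock advances 60 + 8 = 68 minutes.
True elapsed: 4 hours and 45 minutes = 285 minutes.
Faulty clock advances: 285 x 68/60 = 323 minutes (drift: 38 minutes ahead).
Shown time: 1:00 + 323 minutes = 6:23.

Final answer: 6:23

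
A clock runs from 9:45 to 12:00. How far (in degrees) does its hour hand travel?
The hour hand moves 0.5 degrees per minute.
Time elapsed: 12:00 - 9:45 = 135 minutes
Angular displacement: 135 x 0.5 = 67.5 degrees

Final answer: 67.5 degrees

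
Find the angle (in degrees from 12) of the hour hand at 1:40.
The hour hand moves 30 degrees per hour and 0.5 degrees per minute.
At 1:40: (1) x 30 + 40 x 0.5 = 30 + 20 = 50 degrees

Final answer: 50 degrees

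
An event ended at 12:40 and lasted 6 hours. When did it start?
Starting time: 12:40 = 40 total minutes past 12:00
Subtracting: 6 hours = 360 minutes
40 - 360 = -320 (negative, add 12 hours = 720) = 400 minutes
= 6 hours and 40 minutes past 12:00 = 6:40

Final answer: 6:40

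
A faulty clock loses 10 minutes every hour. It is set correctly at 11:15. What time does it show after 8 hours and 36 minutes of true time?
For every 60 true minutes, the faulty clock advances 60 - 10 = 50 minutes.
True elapsed: 8 hours and 36 minutes = 516 minutes.
Faulty clock advances: 516 x 50/60 = 430 minutes (drift: 86 minutes behind).
Shown time: 11:15 + 430 minutes = 6:25.

Final answer: 6:25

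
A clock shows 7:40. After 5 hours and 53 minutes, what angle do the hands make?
First find the time 5 hours and 53 minutes after 7:40.
Total minutes: 7 x 60 + 40 + 5 x 60 + 53 = 813.
813 mod 720 = 93 minutes = 1:33.
Now compute the angle at 1:33:
Hour hand: 1 x 30 + 33 x 0.5 = 46.5 degrees
Minute hand: 33 x 6 = 198 degrees
Difference: |46.5 - 198| = 151.5 degrees
The angle is 151.5 degrees

Final answer: 151.5 degrees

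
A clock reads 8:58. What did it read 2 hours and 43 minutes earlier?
Starting time: 8:58 = 538 total minutes past 12:00
Subtracting: 2 hours and 43 minutes = 163 minutes
538 - 163 = 375 minutes
= 6 hours and 15 minutes past 12:00 = 6:15

Final answer: 6:15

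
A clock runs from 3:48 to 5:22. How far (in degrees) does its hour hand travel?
The hour hand moves 0.5 degrees per minute.
Time elapsed: 5:22 - 3:48 = 94 minutes
Angular displacement: 94 x 0.5 = 47 degrees

Final answer: 47 degrees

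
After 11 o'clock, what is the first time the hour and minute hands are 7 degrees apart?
At t minutes past 11:00, the hour hand is at 30 x 11 + 0.5t degrees and the minute hand is at 6t degrees.
The smaller angle between them is 7 degrees when |30H - 5.5t| = 7 or |30H - 5.5t| = 353.
With H = 11, solve 30 x 11 - 5.5t = +/- target for each target:
  t = (30 x 11 - 7) / 5.5 = 58.73
  t = (30 x 11 + 7) / 5.5 = 61.27 (outside (0, 60))
  t = (30 x 11 - 353) / 5.5 = -4.18 (outside (0, 60))
  t = (30 x 11 + 353) / 5.5 = 124.18 (outside (0, 60))
Valid solutions in (0, 60): {58.73} minutes.
The first occurrence is t = 58.73 minutes.
The hands form a 7-degree angle at 58.73 minutes past 11:00.

Final answer: 58.73 minutes past 11:00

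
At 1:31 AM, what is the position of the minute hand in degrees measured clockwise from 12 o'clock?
The minute hand moves 6 degrees per minute.
At 1:31: 31 x 6 = 186 degrees

Final answer: 186 degrees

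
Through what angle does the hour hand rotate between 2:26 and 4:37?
The hour hand moves 0.5 degrees per minute.
Time elapsed: 4:37 - 2:26 = 131 minutes
Angular displacement: 131 x 0.5 = 65.5 degrees

Final answer: 65.5 degrees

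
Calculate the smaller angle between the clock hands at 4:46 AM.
Hour hand position: 4 x 30 + 46 x 0.5 = 143 degrees
Minute hand position: 46 x 6 = 276 degrees
Difference: |143 - 276| = 133 degrees
The angle between the hands is 133 degrees

Final answer: 133 degrees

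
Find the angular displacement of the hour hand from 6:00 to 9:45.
The hour hand moves 0.5 degrees per minute.
Time elapsed: 9:45 - 6:00 = 225 minutes
Angular displacement: 225 x 0.5 = 112.5 degrees

Final answer: 112.5 degrees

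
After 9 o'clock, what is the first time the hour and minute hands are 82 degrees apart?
At t minutes past 9:00, the hour hand is at 30 x 9 + 0.5t degrees and the minute hand is at 6t degrees.
The smaller angle between them is 82 degrees when |30H - 5.5t| = 82 or |30H - 5.5t| = 278.
With H = 9, solve 30 x 9 - 5.5t = +/- target for each target:
  t = (30 x 9 - 82) / 5.5 = 34.18
  t = (30 x 9 + 82) / 5.5 = 64 (outside (0, 60))
  t = (30 x 9 - 278) / 5.5 = -1.45 (outside (0, 60))
  t = (30 x 9 + 278) / 5.5 = 99.64 (outside (0, 60))
Valid solutions in (0, 60): {34.18} minutes.
The first occurrence is t = 34.18 minutes.
The hands form a 82-degree angle at 34.18 minutes past 9:00.

Final answer: 34.18 minutes past 9:00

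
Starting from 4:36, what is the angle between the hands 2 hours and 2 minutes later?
First find the time 2 hours and 2 minutes after 4:36.
Total minutes: 4 x 60 + 36 + 2 x 60 + 2 = 398.
398 mod 720 = 398 minutes = 6:38.
Now compute the angle at 6:38:
Hour hand: 6 x 30 + 38 x 0.5 = 199 degrees
Minute hand: 38 x 6 = 228 degrees
Difference: |199 - 228| = 29 degrees
The angle is 29 degrees

Final answer: 29 degrees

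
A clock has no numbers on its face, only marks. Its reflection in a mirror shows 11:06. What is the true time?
Reflection across the vertical (12-6) axis maps a hand at angle A degrees to (360 - A) degrees, which sends a reading of T minutes past 12:00 to (720 - T) minutes past 12:00.
Mirror reads 11:06 = 666 minutes past 12:00.
Actual time: (720 - 666) mod 720 = 54 minutes = 12:54.

Final answer: 12:54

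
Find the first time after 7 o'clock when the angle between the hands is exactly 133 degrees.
At t minutes past 7:00, the hour hand is at 30 x 7 + 0.5t degrees and the minute hand is at 6t degrees.
The smaller angle between them is 133 degrees when |30H - 5.5t| = 133 or |30H - 5.5t| = 227.
With H = 7, solve 30 x 7 - 5.5t = +/- target for each target:
  t = (30 x 7 - 133) / 5.5 = 14
  t = (30 x 7 + 133) / 5.5 = 62.36 (outside (0, 60))
  t = (30 x 7 - 227) / 5.5 = -3.09 (outside (0, 60))
  t = (30 x 7 + 227) / 5.5 = 79.45 (outside (0, 60))
Valid solutions in (0, 60): {14} minutes.
The first occurrence is t = 14 minutes.
The hands form a 133-degree angle at 14 minutes past 7:00.

Final answer: 14 minutes past 7:00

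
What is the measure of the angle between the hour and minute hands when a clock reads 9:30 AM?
Hour hand position: 9 x 30 + 30 x 0.5 = 285 degrees
Minute hand position: 30 x 6 = 180 degrees
Difference: |285 - 180| = 105 degrees
The angle between the hands is 105 degrees

Final answer: 105 degrees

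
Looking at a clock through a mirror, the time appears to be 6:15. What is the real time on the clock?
Reflection across the vertical (12-6) axis maps a hand at angle A degrees to (360 - A) degrees, which sends a reading of T minutes past 12:00 to (720 - T) minutes past 12:00.
Mirror reads 6:15 = 375 minutes past 12:00.
Actual time: (720 - 375) mod 720 = 345 minutes = 5:45.

Final answer: 5:45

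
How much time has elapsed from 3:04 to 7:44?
From 3:04 to 7:44:
(7 x 60 + 44) - (3 x 60 + 4) = 464 - 184 = 280 minutes
= 4 hours and 40 minutes

Final answer: 4 hours and 40 minutes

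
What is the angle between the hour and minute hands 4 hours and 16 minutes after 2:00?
First find the time 4 hours and 16 minutes after 2:00.
Total minutes: 2 x 60 + 0 + 4 x 60 + 16 = 376.
376 mod 720 = 376 minutes = 6:16.
Now compute the angle at 6:16:
Hour hand: 6 x 30 + 16 x 0.5 = 188 degrees
Minute hand: 16 x 6 = 96 degrees
Difference: |188 - 96| = 92 degrees
The angle is 92 degrees

Final answer: 92 degrees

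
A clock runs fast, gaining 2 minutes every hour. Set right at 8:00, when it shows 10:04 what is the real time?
For every 60 true minutes, the faulty clock advances 62 minutes, so 1 faulty-clock minute corresponds to 60/62 true minutes.
From 8:00 to 10:04 on the faulty dial is 124 minutes.
True elapsed: 124 x 60/62 = 120 minutes = 2 hours.
True time: 8:00 + 2 hours = 10:00.

Final answer: 10:00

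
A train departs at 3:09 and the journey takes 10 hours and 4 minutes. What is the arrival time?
Starting time: 3:09
Adding 4 minutes to 9 minutes: 9 + 4 = 13 minutes
Adding 10 hours: 3 + 10 = 13 - 12 = 1
Final time: 1:13

Final answer: 1:13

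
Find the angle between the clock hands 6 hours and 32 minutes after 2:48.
First find the time 6 hours and 32 minutes after 2:48.
Total minutes: 2 x 60 + 48 + 6 x 60 + 32 = 560.
560 mod 720 = 560 minutes = 9:20.
Now compute the angle at 9:20:
Hour hand: 9 x 30 + 20 x 0.5 = 280 degrees
Minute hand: 20 x 6 = 120 degrees
Difference: |280 - 120| = 160 degrees
The angle is 160 degrees

Final answer: 160 degrees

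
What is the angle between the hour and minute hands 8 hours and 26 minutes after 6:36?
First find the time 8 hours and 26 minutes after 6:36.
Total minutes: 6 x 60 + 36 + 8 x 60 + 26 = 902.
902 mod 720 = 182 minutes = 3:02.
Now compute the angle at 3:02:
Hour hand: 3 x 30 + 2 x 0.5 = 91 degrees
Minute hand: 2 x 6 = 12 degrees
Difference: |91 - 12| = 79 degrees
The angle is 79 degrees

Final answer: 79 degrees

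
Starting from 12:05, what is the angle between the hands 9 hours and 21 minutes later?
First find the time 9 hours and 21 minutes after 12:05.
Total minutes: 12 x 60 + 5 + 9 x 60 + 21 = 1286.
1286 mod 720 = 566 minutes = 9:26.
Now compute the angle at 9:26:
Hour hand: 9 x 30 + 26 x 0.5 = 283 degrees
Minute hand: 26 x 6 = 156 degrees
Difference: |283 - 156| = 127 degrees
The angle is 127 degrees

Final answer: 127 degrees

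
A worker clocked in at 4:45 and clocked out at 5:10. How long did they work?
From 4:45 to 5:10:
(5 x 60 + 10) - (4 x 60 + 45) = 310 - 285 = 25 minutes
= 25 minutes

Final answer: 25 minutes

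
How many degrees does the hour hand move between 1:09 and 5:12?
The hour hand moves 0.5 degrees per minute.
Time elapsed: 5:12 - 1:09 = 243 minutes
Angular displacement: 243 x 0.5 = 121.5 degrees

Final answer: 121.5 degrees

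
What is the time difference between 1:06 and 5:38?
From 1:06 to 5:38:
(5 x 60 + 38) - (1 x 60 + 6) = 338 - 66 = 272 minutes
= 4 hours and 32 minutes

Final answer: 4 hours and 32 minutes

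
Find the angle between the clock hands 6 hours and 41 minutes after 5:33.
First find the time 6 hours and 41 minutes after 5:33.
Total minutes: 5 x 60 + 33 + 6 x 60 + 41 = 734.
734 mod 720 = 14 minutes = 12:14.
Now compute the angle at 12:14:
Hour hand: 0 x 30 + 14 x 0.5 = 7 degrees
Minute hand: 14 x 6 = 84 degrees
Difference: |7 - 84| = 77 degrees
The angle is 77 degrees

Final answer: 77 degrees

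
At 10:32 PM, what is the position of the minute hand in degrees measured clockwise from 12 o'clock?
The minute hand moves 6 degrees per minute.
At 10:32: 32 x 6 = 192 degrees

Final answer: 192 degrees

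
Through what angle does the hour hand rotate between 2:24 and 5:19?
The hour hand moves 0.5 degrees per minute.
Time elapsed: 5:19 - 2:24 = 175 minutes
Angular displacement: 175 x 0.5 = 87.5 degrees

Final answer: 87.5 degrees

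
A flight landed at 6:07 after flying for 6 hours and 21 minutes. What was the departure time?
Starting time: 6:07 = 367 total minutes past 12:00
Subtracting: 6 hours and 21 minutes = 381 minutes
367 - 381 = -14 (negative, add 12 hours = 720) = 706 minutes
= 11 hours and 46 minutes past 12:00 = 11:46

Final answer: 11:46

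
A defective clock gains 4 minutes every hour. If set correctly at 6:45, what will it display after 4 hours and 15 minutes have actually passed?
For every 60 true minutes, the faulty clock advances 60 + 4 = 64 minutes.
True elapsed: 4 hours and 15 minutes = 255 minutes.
Faulty clock advances: 255 x 64/60 = 272 minutes (drift: 17 minutes ahead).
Shown time: 6:45 + 272 minutes = 11:17.

Final answer: 11:17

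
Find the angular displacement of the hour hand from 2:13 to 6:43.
The hour hand moves 0.5 degrees per minute.
Time elapsed: 6:43 - 2:13 = 270 minutes
Angular displacement: 270 x 0.5 = 135 degrees

Final answer: 135 degrees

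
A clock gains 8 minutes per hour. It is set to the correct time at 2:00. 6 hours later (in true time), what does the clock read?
For every 60 true minutes, the faulty clock advances 60 + 8 = 68 minutes.
True elapsed: 6 hours = 360 minutes.
Faulty clock advances: 360 x 68/60 = 408 minutes (drift: 48 minutes ahead).
Shown time: 2:00 + 408 minutes = 8:48.

Final answer: 8:48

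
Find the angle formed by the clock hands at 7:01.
Hour hand position: 7 x 30 + 1 x 0.5 = 210.5 degrees
Minute hand position: 1 x 6 = 6 degrees
Difference: |210.5 - 6| = 204.5 degrees
Since 204.5 > 180, the smaller angle is 360 - 204.5 = 155.5 degrees

Final answer: 155.5 degrees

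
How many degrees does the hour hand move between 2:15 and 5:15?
The hour hand moves 0.5 degrees per minute.
Time elapsed: 5:15 - 2:15 = 180 minutes
Angular displacement: 180 x 0.5 = 90 degrees

Final answer: 90 degrees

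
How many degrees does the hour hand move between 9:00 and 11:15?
The hour hand moves 0.5 degrees per minute.
Time elapsed: 11:15 - 9:00 = 135 minutes
Angular displacement: 135 x 0.5 = 67.5 degrees

Final answer: 67.5 degrees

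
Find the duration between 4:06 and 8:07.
From 4:06 to 8:07:
(8 x 60 + 7) - (4 x 60 + 6) = 487 - 246 = 241 minutes
= 4 hours and 1 minute

Final answer: 4 hours and 1 minute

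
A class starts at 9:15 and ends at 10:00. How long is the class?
From 9:15 to 10:00:
(10 x 60 + 0) - (9 x 60 + 15) = 600 - 555 = 45 minutes
= 45 minutes

Final answer: 45 minutes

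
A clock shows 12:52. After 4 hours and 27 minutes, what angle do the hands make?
First find the time 4 hours and 27 minutes after 12:52.
Total minutes: 12 x 60 + 52 + 4 x 60 + 27 = 1039.
1039 mod 720 = 319 minutes = 5:19.
Now compute the angle at 5:19:
Hour hand: 5 x 30 + 19 x 0.5 = 159.5 degrees
Minute hand: 19 x 6 = 114 degrees
Difference: |159.5 - 114| = 45.5 degrees
The angle is 45.5 degrees

Final answer: 45.5 degrees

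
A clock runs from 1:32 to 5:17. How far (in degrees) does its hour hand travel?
The hour hand moves 0.5 degrees per minute.
Time elapsed: 5:17 - 1:32 = 225 minutes
Angular displacement: 225 x 0.5 = 112.5 degrees

Final answer: 112.5 degrees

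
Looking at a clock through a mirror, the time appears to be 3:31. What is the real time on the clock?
Reflection across the vertical (12-6) axis maps a hand at angle A degrees to (360 - A) degrees, which sends a reading of T minutes past 12:00 to (720 - T) minutes past 12:00.
Mirror reads 3:31 = 211 minutes past 12:00.
Actual time: (720 - 211) mod 720 = 509 minutes = 8:29.

Final answer: 8:29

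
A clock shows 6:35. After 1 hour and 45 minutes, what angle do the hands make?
First find the time 1 hour and 45 minutes after 6:35.
Total minutes: 6 x 60 + 35 + 1 x 60 + 45 = 500.
500 mod 720 = 500 minutes = 8:20.
Now compute the angle at 8:20:
Hour hand: 8 x 30 + 20 x 0.5 = 250 degrees
Minute hand: 20 x 6 = 120 degrees
Difference: |250 - 120| = 130 degrees
The angle is 130 degrees

Final answer: 130 degrees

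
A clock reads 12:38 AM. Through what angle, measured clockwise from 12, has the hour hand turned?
The hour hand moves 30 degrees per hour and 0.5 degrees per minute.
At 12:38: (0) x 30 + 38 x 0.5 = 0 + 19 = 19 degrees

Final answer: 19 degrees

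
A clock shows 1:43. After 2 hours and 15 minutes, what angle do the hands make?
First find the time 2 hours and 15 minutes after 1:43.
Total minutes: 1 x 60 + 43 + 2 x 60 + 15 = 238.
238 mod 720 = 238 minutes = 3:58.
Now compute the angle at 3:58:
Hour hand: 3 x 30 + 58 x 0.5 = 119 degrees
Minute hand: 58 x 6 = 348 degrees
Difference: |119 - 348| = 229 degrees
Smaller angle: 360 - 229 = 131 degrees

Final answer: 131 degrees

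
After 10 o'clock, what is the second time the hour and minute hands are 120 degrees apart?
At t minutes past 10:00, the hour hand is at 30 x 10 + 0.5t degrees and the minute hand is at 6t degrees.
The smaller angle between them is 120 degrees when |30H - 5.5t| = 120 or |30H - 5.5t| = 240.
With H = 10, solve 30 x 10 - 5.5t = +/- target for each target:
  t = (30 x 10 - 120) / 5.5 = 32.73
  t = (30 x 10 + 120) / 5.5 = 76.36 (outside (0, 60))
  t = (30 x 10 - 240) / 5.5 = 10.91
  t = (30 x 10 + 240) / 5.5 = 98.18 (outside (0, 60))
Valid solutions in (0, 60): {10.91, 32.73} minutes.
The second occurrence is t = 32.73 minutes.
The hands form a 120-degree angle at 32.73 minutes past 10:00.

Final answer: 32.73 minutes past 10:00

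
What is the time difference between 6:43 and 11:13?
From 6:43 to 11:13:
(11 x 60 + 13) - (6 x 60 + 43) = 673 - 403 = 270 minutes
= 4 hours and 30 minutes

Final answer: 4 hours and 30 minutes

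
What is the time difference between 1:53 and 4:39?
From 1:53 to 4:39:
(4 x 60 + 39) - (1 x 60 + 53) = 279 - 113 = 166 minutes
= 2 hours and 46 minutes

Final answer: 2 hours and 46 minutes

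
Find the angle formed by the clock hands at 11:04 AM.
Hour hand position: 11 x 30 + 4 x 0.5 = 332 degrees
Minute hand position: 4 x 6 = 24 degrees
Difference: |332 - 24| = 308 degrees
Since 308 > 180, the smaller angle is 360 - 308 = 52 degrees

Final answer: 52 degrees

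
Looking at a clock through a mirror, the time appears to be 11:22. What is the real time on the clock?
Reflection across the vertical (12-6) axis maps a hand at angle A degrees to (360 - A) degrees, which sends a reading of T minutes past 12:00 to (720 - T) minutes past 12:00.
Mirror reads 11:22 = 682 minutes past 12:00.
Actual time: (720 - 682) mod 720 = 38 minutes = 12:38.

Final answer: 12:38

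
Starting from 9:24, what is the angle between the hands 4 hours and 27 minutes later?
First find the time 4 hours and 27 minutes after 9:24.
Total minutes: 9 x 60 + 24 + 4 x 60 + 27 = 831.
831 mod 720 = 111 minutes = 1:51.
Now compute the angle at 1:51:
Hour hand: 1 x 30 + 51 x 0.5 = 55.5 degrees
Minute hand: 51 x 6 = 306 degrees
Difference: |55.5 - 306| = 250.5 degrees
Smaller angle: 360 - 250.5 = 109.5 degrees

Final answer: 109.5 degrees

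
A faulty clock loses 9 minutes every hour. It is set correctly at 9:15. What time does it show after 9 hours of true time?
For every 60 true minutes, the faulty clock advances 60 - 9 = 51 minutes.
True elapsed: 9 hours = 540 minutes.
Faulty clock advances: 540 x 51/60 = 459 minutes (drift: 81 minutes behind).
Shown time: 9:15 + 459 minutes = 4:54.

Final answer: 4:54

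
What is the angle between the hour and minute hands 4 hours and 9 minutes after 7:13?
First find the time 4 hours and 9 minutes after 7:13.
Total minutes: 7 x 60 + 13 + 4 x 60 + 9 = 682.
682 mod 720 = 682 minutes = 11:22.
Now compute the angle at 11:22:
Hour hand: 11 x 30 + 22 x 0.5 = 341 degrees
Minute hand: 22 x 6 = 132 degrees
Difference: |341 - 132| = 209 degrees
Smaller angle: 360 - 209 = 151 degrees

Final answer: 151 degrees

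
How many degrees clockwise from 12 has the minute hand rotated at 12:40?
The minute hand moves 6 degrees per minute.
At 12:40: 40 x 6 = 240 degrees

Final answer: 240 degrees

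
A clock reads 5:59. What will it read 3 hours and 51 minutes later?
Starting time: 5:59
Adding 51 minutes to 59 minutes: 59 + 51 = 110 minutes = 1 hour and 50 minutes
Adding 3 hours: 5 + 3 + 1 (carry) = 9
Final time: 9:50

Final answer: 9:50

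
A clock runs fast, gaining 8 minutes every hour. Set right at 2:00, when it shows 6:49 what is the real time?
For every 60 true minutes, the faulty clock advances 68 minutes, so 1 faulty-clock minute corresponds to 60/68 true minutes.
From 2:00 to 6:49 on the faulty dial is 289 minutes.
True elapsed: 289 x 60/68 = 255 minutes = 4 hours and 15 minutes.
True time: 2:00 + 4 hours and 15 minutes = 6:15.

Final answer: 6:15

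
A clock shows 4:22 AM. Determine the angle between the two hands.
Hour hand position: 4 x 30 + 22 x 0.5 = 131 degrees
Minute hand position: 22 x 6 = 132 degrees
Difference: |131 - 132| = 1 degrees
The angle between the hands is 1 degrees

Final answer: 1 degrees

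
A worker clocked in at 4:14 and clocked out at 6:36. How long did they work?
From 4:14 to 6:36:
(6 x 60 + 36) - (4 x 60 + 14) = 396 - 254 = 142 minutes
= 2 hours and 22 minutes

Final answer: 2 hours and 22 minutes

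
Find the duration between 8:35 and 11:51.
From 8:35 to 11:51:
(11 x 60 + 51) - (8 x 60 + 35) = 711 - 515 = 196 minutes
= 3 hours and 16 minutes

Final answer: 3 hours and 16 minutes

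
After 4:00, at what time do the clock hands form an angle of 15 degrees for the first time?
At t minutes past 4:00, the hour hand is at 30 x 4 + 0.5t degrees and the minute hand is at 6t degrees.
The smaller angle between them is 15 degrees when |30H - 5.5t| = 15 or |30H - 5.5t| = 345.
With H = 4, solve 30 x 4 - 5.5t = +/- target for each target:
  t = (30 x 4 - 15) / 5.5 = 19.09
  t = (30 x 4 + 15) / 5.5 = 24.55
  t = (30 x 4 - 345) / 5.5 = -40.91 (outside (0, 60))
  t = (30 x 4 + 345) / 5.5 = 84.55 (outside (0, 60))
Valid solutions in (0, 60): {19.09, 24.55} minutes.
The first occurrence is t = 19.09 minutes.
The hands form a 15-degree angle at 19.09 minutes past 4:00.

Final answer: 19.09 minutes past 4:00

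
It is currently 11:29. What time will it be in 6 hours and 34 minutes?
Starting time: 11:29
Adding 34 minutes to 29 minutes: 29 + 34 = 63 minutes = 1 hour and 3 minutes
Adding 6 hours: 11 + 6 + 1 (carry) = 18 - 12 = 6
Final time: 6:03

Final answer: 6:03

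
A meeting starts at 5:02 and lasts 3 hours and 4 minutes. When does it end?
Starting time: 5:02
Adding 4 minutes to 2 minutes: 2 + 4 = 6 minutes
Adding 3 hours: 5 + 3 = 8
Final time: 8:06

Final answer: 8:06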